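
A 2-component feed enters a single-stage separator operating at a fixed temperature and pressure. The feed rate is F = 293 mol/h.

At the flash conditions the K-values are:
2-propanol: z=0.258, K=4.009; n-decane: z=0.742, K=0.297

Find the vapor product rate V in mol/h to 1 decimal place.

V = 35.3 mol/h

Rachford–Rice: g(V/F) = Σ zᵢ(Kᵢ−1)/(1+V/F(Kᵢ−1)) = 0.
g(0) = ΣzᵢKᵢ − 1 = 0.255 and g(1) = 1 − Σzᵢ/Kᵢ = -1.563, so a root lies in (0, 1).
Binary case is linear: z₁(K₁−1)(1+V/F(K₂−1)) + z₂(K₂−1)(1+V/F(K₁−1)) = 0
⇒ V/F = [z₁(K₁−1)+z₂(K₂−1)] / [−(K₁−1)(K₂−1)] = 0.2547/2.1153 = 0.120
Then V = V/F·F = 0.1204·293 = 35.3 mol/h and L = F − V = 257.7 mol/h.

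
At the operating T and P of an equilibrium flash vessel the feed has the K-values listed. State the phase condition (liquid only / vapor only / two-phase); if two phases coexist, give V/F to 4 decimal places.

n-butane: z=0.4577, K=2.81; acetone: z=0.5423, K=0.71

ΣzᵢKᵢ = 1.6712; Σzᵢ/Kᵢ = 0.9267.
Since Σzᵢ/Kᵢ < 1 the mixture is above its dew point — single vapor phase.

vapor only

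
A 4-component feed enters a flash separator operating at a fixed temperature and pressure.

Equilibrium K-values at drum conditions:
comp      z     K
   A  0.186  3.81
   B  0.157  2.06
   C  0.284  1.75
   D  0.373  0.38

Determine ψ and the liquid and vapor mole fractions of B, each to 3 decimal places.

ψ = 0.704, x_B = 0.090, y_B = 0.185

Iterate (Newton) starting at ψ = 0.45:
  ψ = 0.450: g = 0.1820, g' = -0.732 → ψ = 0.698
  ψ = 0.698: g = 0.0039, g' = -0.740 → ψ = 0.704
Converged at ψ = 0.704.
Compositions from xᵢ = zᵢ/(1+ψ(Kᵢ−1)), yᵢ = Kᵢxᵢ:
  A: x = 0.062, y = 0.238
  B: x = 0.090, y = 0.185
  C: x = 0.186, y = 0.325
  D: x = 0.662, y = 0.251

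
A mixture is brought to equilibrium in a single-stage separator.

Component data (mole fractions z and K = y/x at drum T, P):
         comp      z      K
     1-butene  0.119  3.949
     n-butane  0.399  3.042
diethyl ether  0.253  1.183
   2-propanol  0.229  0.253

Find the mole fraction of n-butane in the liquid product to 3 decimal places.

x_n-butane = 0.149

Rachford–Rice: g(ψ) = Σ zᵢ(Kᵢ−1)/(1+ψ(Kᵢ−1)) = 0.
Feasibility: ΣzᵢKᵢ = 2.041, Σzᵢ/Kᵢ = 1.280 — both > 1, two phases present.
Iterate (Newton) starting at ψ = 0.5:
  ψ = 0.500: g = 0.3143, g' = -0.909 → ψ = 0.846
  ψ = 0.846: g = -0.0253, g' = -1.257 → ψ = 0.826
  ψ = 0.826: g = -0.0006, g' = -1.195 → ψ = 0.825
Converged at ψ = 0.825.
Compositions from xᵢ = zᵢ/(1+ψ(Kᵢ−1)), yᵢ = Kᵢxᵢ:
  1-butene: x = 0.035, y = 0.137
  n-butane: x = 0.149, y = 0.452
  diethyl ether: x = 0.220, y = 0.260
  2-propanol: x = 0.597, y = 0.151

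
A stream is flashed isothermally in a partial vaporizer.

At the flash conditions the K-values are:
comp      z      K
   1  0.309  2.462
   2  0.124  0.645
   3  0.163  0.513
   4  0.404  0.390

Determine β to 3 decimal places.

β = 0.104

Iterate (Newton) starting at β = 0.5:
  β = 0.500: g = -0.2521, g' = -0.622 → β = 0.095
  β = 0.095: g = 0.0063, g' = -0.738 → β = 0.104
Converged at β = 0.104.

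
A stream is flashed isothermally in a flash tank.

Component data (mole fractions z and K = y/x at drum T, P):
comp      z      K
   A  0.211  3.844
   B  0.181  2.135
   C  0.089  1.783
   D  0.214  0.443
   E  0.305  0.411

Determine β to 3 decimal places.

β = 0.512

Newton iteration, β⁰ = 0.36:
  β = 0.360: g = 0.1196, g' = -0.842 → β = 0.502
  β = 0.502: g = 0.0075, g' = -0.754 → β = 0.512
Converged at β = 0.512.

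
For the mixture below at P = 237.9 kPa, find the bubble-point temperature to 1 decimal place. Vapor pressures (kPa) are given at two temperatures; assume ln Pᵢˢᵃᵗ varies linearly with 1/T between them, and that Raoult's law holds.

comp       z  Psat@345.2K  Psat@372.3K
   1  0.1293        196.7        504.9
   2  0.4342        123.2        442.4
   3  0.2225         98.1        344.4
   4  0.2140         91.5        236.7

T = 360.7 K

Bubble-point temperature: ΣzᵢPᵢˢᵃᵗ(T) = P. Interpolate ln Pᵢˢᵃᵗ = aᵢ + bᵢ/T.
  T = 345.2 K: ΣzᵢPᵢˢᵃᵗ = 120.34 kPa
  T = 372.3 K: ΣzᵢPᵢˢᵃᵗ = 384.66 kPa
  T = 358.8 K: ΣzᵢPᵢˢᵃᵗ = 219.74 kPa
  T = 365.6 K: ΣzᵢPᵢˢᵃᵗ = 292.65 kPa
  T = 362.2 K: ΣzᵢPᵢˢᵃᵗ = 253.88 kPa
  T = 360.5 K: ΣzᵢPᵢˢᵃᵗ = 236.26 kPa
Interpolating between 360.5 K and 362.2 K gives T ≈ 360.7 K.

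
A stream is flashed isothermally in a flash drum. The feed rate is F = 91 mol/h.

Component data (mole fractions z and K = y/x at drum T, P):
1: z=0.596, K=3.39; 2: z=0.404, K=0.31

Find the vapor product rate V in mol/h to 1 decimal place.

V = 63.2 mol/h

Rachford–Rice: g(ψ) = Σ zᵢ(Kᵢ−1)/(1+ψ(Kᵢ−1)) = 0.
Feasibility: ΣzᵢKᵢ = 2.146, Σzᵢ/Kᵢ = 1.479 — both > 1, two phases present.
Iterate (Newton) starting at ψ = 0.5:
  ψ = 0.500: g = 0.2234, g' = -1.155 → ψ = 0.693
  ψ = 0.693: g = 0.0016, g' = -1.189 → ψ = 0.695
Converged at ψ = 0.695.
Then V = ψ·F = 0.6947·91 = 63.2 mol/h and L = F − V = 27.8 mol/h.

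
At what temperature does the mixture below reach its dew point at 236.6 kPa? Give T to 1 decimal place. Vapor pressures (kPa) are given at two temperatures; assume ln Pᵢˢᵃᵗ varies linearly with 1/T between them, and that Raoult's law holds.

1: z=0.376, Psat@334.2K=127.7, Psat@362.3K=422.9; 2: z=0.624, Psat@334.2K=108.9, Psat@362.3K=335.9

Dew-point temperature: Σzᵢ·P/Pᵢˢᵃᵗ(T) = 1. Interpolate ln Pᵢˢᵃᵗ = aᵢ + bᵢ/T.
  T = 334.2 K: ΣzᵢP/Pᵢˢᵃᵗ = 2.0524
  T = 362.3 K: ΣzᵢP/Pᵢˢᵃᵗ = 0.6499
  T = 348.2 K: ΣzᵢP/Pᵢˢᵃᵗ = 1.1306
  T = 355.2 K: ΣzᵢP/Pᵢˢᵃᵗ = 0.8541
  T = 351.7 K: ΣzᵢP/Pᵢˢᵃᵗ = 0.9813
  T = 349.9 K: ΣzᵢP/Pᵢˢᵃᵗ = 1.0551
Interpolating between 349.9 K and 351.7 K gives T ≈ 351.2 K.

T = 351.2 K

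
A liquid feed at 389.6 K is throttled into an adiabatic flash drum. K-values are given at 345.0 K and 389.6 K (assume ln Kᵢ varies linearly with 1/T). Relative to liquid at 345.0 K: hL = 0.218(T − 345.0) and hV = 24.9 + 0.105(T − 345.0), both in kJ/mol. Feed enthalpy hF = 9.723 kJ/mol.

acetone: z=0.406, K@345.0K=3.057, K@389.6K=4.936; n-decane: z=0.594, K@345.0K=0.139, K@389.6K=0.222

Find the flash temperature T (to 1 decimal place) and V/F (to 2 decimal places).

Adiabatic flash: solve Rachford–Rice at each trial T, then check hF = ψ·hV(T) + (1−ψ)·hL(T).
  T = 345.0 K: K = (3.057, 0.139), RR gives ψ = 0.183, H_out = 4.551 kJ/mol
  T = 389.6 K: K = (4.936, 0.222), RR gives ψ = 0.371, H_out = 17.090 kJ/mol
  T = 367.3 K: K = (3.941, 0.178), RR gives ψ = 0.292, H_out = 11.398 kJ/mol
  T = 356.1 K: K = (3.483, 0.158), RR gives ψ = 0.243, H_out = 8.163 kJ/mol
  T = 361.7 K: K = (3.709, 0.168), RR gives ψ = 0.269, H_out = 9.822 kJ/mol
  T = 358.9 K: K = (3.595, 0.163), RR gives ψ = 0.256, H_out = 9.004 kJ/mol
  T = 360.3 K: K = (3.652, 0.165), RR gives ψ = 0.262, H_out = 9.416 kJ/mol
Linear interpolation between T = 360.3 (H_out = 9.416) and T = 361.7 (H_out = 9.822) on hF = 9.723 gives T ≈ 361.4 K, at which ψ = 0.27.

T = 361.4 K, V/F = 0.27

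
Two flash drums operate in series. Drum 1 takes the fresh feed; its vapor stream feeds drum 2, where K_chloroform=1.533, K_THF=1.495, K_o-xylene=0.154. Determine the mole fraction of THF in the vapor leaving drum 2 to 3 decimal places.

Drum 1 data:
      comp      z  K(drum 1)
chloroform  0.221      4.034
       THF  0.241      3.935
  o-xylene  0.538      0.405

y_THF (drum 2) = 0.486

Drum 1:
Let ψ₁ = V/F and solve Σ zᵢ(Kᵢ−1)/(1+ψ₁(Kᵢ−1)) = 0.
Check two-phase: ΣzᵢKᵢ = 2.058 > 1 and Σzᵢ/Kᵢ = 1.444 > 1, so g(0) = 1.058 > 0 and g(1) = -0.444 < 0.
Iterate (Newton) starting at ψ₁ = 0.54:
  ψ₁ = 0.540: g = 0.0561, g' = -1.016 → ψ₁ = 0.595
  ψ₁ = 0.595: g = 0.0008, g' = -0.990 → ψ₁ = 0.596
Converged at ψ₁ = 0.596.
Drum-1 compositions:
  chloroform: x = 0.079, y = 0.317
  THF: x = 0.088, y = 0.345
  o-xylene: x = 0.834, y = 0.338
Drum-2 feed = drum-1 vapor: z₂ = (0.3174, 0.3449, 0.3376).
Drum 2:
Rachford–Rice: g(ψ₂) = Σ zᵢ(Kᵢ−1)/(1+ψ₂(Kᵢ−1)) = 0.
Feasibility: ΣzᵢKᵢ = 1.054, Σzᵢ/Kᵢ = 2.630 — both > 1, two phases present.
Newton iteration, ψ₂⁰ = 0.5:
  ψ₂ = 0.500: g = -0.2246, g' = -0.836 → ψ₂ = 0.231
  ψ₂ = 0.231: g = -0.0514, g' = -0.513 → ψ₂ = 0.131
  ψ₂ = 0.131: g = -0.0029, g' = -0.459 → ψ₂ = 0.125
Converged at ψ₂ = 0.125.
  chloroform: x = 0.298, y = 0.456
  THF: x = 0.325, y = 0.486
  o-xylene: x = 0.378, y = 0.058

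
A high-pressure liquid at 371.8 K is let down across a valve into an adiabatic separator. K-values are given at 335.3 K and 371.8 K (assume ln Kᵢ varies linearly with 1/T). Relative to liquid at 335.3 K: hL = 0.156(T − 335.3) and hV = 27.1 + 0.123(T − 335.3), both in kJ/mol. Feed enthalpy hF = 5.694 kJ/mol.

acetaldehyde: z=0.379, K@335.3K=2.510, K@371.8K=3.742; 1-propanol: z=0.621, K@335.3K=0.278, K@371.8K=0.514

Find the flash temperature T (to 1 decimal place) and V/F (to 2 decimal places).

Adiabatic flash: solve Rachford–Rice at each trial T, then check hF = ψ·hV(T) + (1−ψ)·hL(T).
  T = 335.3 K: K = (2.510, 0.278), RR gives ψ = 0.114, H_out = 3.081 kJ/mol
  T = 371.8 K: K = (3.742, 0.514), RR gives ψ = 0.553, H_out = 20.023 kJ/mol
  T = 353.6 K: K = (3.098, 0.384), RR gives ψ = 0.320, H_out = 11.325 kJ/mol
  T = 344.5 K: K = (2.798, 0.329), RR gives ψ = 0.219, H_out = 7.306 kJ/mol
  T = 339.9 K: K = (2.652, 0.303), RR gives ψ = 0.168, H_out = 5.232 kJ/mol
  T = 342.2 K: K = (2.725, 0.315), RR gives ψ = 0.194, H_out = 6.277 kJ/mol
Linear interpolation between T = 339.9 (H_out = 5.232) and T = 342.2 (H_out = 6.277) on hF = 5.694 gives T ≈ 340.9 K, at which ψ = 0.18.

T = 340.9 K, V/F = 0.18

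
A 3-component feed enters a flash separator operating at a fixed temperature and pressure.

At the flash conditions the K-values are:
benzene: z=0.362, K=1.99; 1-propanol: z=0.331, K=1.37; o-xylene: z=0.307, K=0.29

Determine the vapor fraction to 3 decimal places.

Rachford–Rice: g(ψ) = Σ zᵢ(Kᵢ−1)/(1+ψ(Kᵢ−1)) = 0.
Feasibility: ΣzᵢKᵢ = 1.263, Σzᵢ/Kᵢ = 1.482 — both > 1, two phases present.
Newton iteration, ψ⁰ = 0.57:
  ψ = 0.570: g = -0.0359, g' = -0.613 → ψ = 0.511
  ψ = 0.511: g = -0.0013, g' = -0.570 → ψ = 0.509
Converged at ψ = 0.509.

ψ = 0.509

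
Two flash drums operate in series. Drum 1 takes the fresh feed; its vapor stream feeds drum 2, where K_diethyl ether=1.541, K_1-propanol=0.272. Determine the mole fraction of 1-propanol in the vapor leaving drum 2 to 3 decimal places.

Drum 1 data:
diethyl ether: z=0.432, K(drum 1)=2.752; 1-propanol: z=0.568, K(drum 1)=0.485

Drum 1:
Let ψ₁ = V/F and solve Σ zᵢ(Kᵢ−1)/(1+ψ₁(Kᵢ−1)) = 0.
Check two-phase: ΣzᵢKᵢ = 1.464 > 1 and Σzᵢ/Kᵢ = 1.328 > 1, so g(0) = 0.464 > 0 and g(1) = -0.328 < 0.
Binary case is linear: z₁(K₁−1)(1+ψ₁(K₂−1)) + z₂(K₂−1)(1+ψ₁(K₁−1)) = 0
⇒ ψ₁ = [z₁(K₁−1)+z₂(K₂−1)] / [−(K₁−1)(K₂−1)] = 0.4643/0.9023 = 0.515
Drum-1 compositions:
  diethyl ether: x = 0.227, y = 0.625
  1-propanol: x = 0.773, y = 0.375
Drum-2 feed = drum-1 vapor: z₂ = (0.6252, 0.3748).
Drum 2:
Rachford–Rice: g(ψ₂) = Σ zᵢ(Kᵢ−1)/(1+ψ₂(Kᵢ−1)) = 0.
Feasibility: ΣzᵢKᵢ = 1.065, Σzᵢ/Kᵢ = 1.784 — both > 1, two phases present.
Binary case is linear: z₁(K₁−1)(1+ψ₂(K₂−1)) + z₂(K₂−1)(1+ψ₂(K₁−1)) = 0
⇒ ψ₂ = [z₁(K₁−1)+z₂(K₂−1)] / [−(K₁−1)(K₂−1)] = 0.0654/0.3938 = 0.166
  diethyl ether: x = 0.574, y = 0.884
  1-propanol: x = 0.426, y = 0.116

y_1-propanol (drum 2) = 0.116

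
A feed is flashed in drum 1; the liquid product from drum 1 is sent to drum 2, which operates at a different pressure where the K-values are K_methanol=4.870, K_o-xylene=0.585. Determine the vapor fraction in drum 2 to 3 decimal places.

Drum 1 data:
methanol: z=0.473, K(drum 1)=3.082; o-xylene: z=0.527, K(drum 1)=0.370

Drum 1:
Rachford–Rice: g(ψ₁) = Σ zᵢ(Kᵢ−1)/(1+ψ₁(Kᵢ−1)) = 0.
g(0) = ΣzᵢKᵢ − 1 = 0.653 and g(1) = 1 − Σzᵢ/Kᵢ = -0.578, so a root lies in (0, 1).
Newton–Raphson from ψ₁ = 0.5:
  ψ₁ = 0.500: g = -0.0022, g' = -0.938 → ψ₁ = 0.498
Converged at ψ₁ = 0.498.
Drum-1 compositions:
  methanol: x = 0.232, y = 0.716
  o-xylene: x = 0.768, y = 0.284
Drum-2 feed = drum-1 liquid: z₂ = (0.2323, 0.7677).
Drum 2:
Material balance + equilibrium reduce to Σ zᵢ(Kᵢ−1)/(1+ψ₂(Kᵢ−1)) = 0.
Feasibility: ΣzᵢKᵢ = 1.580, Σzᵢ/Kᵢ = 1.360 — both > 1, two phases present.
Binary case is linear: z₁(K₁−1)(1+ψ₂(K₂−1)) + z₂(K₂−1)(1+ψ₂(K₁−1)) = 0
⇒ ψ₂ = [z₁(K₁−1)+z₂(K₂−1)] / [−(K₁−1)(K₂−1)] = 0.5804/1.6061 = 0.361
  methanol: x = 0.097, y = 0.472
  o-xylene: x = 0.903, y = 0.528

V/F (drum 2) = 0.361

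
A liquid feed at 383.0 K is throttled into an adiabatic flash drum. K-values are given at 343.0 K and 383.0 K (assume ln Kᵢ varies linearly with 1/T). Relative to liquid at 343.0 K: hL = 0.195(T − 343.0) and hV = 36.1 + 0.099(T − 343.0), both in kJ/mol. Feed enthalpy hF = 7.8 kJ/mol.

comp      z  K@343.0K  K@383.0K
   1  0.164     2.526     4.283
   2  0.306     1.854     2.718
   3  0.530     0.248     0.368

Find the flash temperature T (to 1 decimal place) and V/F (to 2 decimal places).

T = 347.8 K, V/F = 0.19

Adiabatic flash: solve Rachford–Rice at each trial T, then check hF = ψ·hV(T) + (1−ψ)·hL(T).
  T = 343.0 K: K = (2.526, 1.854, 0.248), RR gives ψ = 0.133, H_out = 4.795 kJ/mol
  T = 383.0 K: K = (4.283, 2.718, 0.368), RR gives ψ = 0.497, H_out = 23.827 kJ/mol
  T = 363.0 K: K = (3.337, 2.269, 0.305), RR gives ψ = 0.343, H_out = 15.623 kJ/mol
  T = 353.0 K: K = (2.915, 2.057, 0.276), RR gives ψ = 0.250, H_out = 10.722 kJ/mol
  T = 348.0 K: K = (2.716, 1.954, 0.262), RR gives ψ = 0.195, H_out = 7.923 kJ/mol
  T = 345.5 K: K = (2.620, 1.904, 0.255), RR gives ψ = 0.165, H_out = 6.407 kJ/mol
  T = 346.8 K: K = (2.670, 1.930, 0.258), RR gives ψ = 0.181, H_out = 7.206 kJ/mol
Linear interpolation between T = 346.8 (H_out = 7.206) and T = 348.0 (H_out = 7.923) on hF = 7.8 gives T ≈ 347.8 K, at which ψ = 0.19.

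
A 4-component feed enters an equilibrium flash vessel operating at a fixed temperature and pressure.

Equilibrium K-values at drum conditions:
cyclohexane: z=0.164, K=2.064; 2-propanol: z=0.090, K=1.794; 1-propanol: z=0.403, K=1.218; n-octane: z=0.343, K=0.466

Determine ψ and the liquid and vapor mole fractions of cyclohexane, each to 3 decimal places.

ψ = 0.482, x_cyclohexane = 0.108, y_cyclohexane = 0.224

Rachford–Rice: g(ψ) = Σ zᵢ(Kᵢ−1)/(1+ψ(Kᵢ−1)) = 0.
g(0) = ΣzᵢKᵢ − 1 = 0.151 and g(1) = 1 − Σzᵢ/Kᵢ = -0.197, so a root lies in (0, 1).
Newton iteration, ψ⁰ = 0.31:
  ψ = 0.310: g = 0.0514, g' = -0.299 → ψ = 0.482
Converged at ψ = 0.482.
Compositions from xᵢ = zᵢ/(1+ψ(Kᵢ−1)), yᵢ = Kᵢxᵢ:
  cyclohexane: x = 0.108, y = 0.224
  2-propanol: x = 0.065, y = 0.117
  1-propanol: x = 0.365, y = 0.444
  n-octane: x = 0.462, y = 0.215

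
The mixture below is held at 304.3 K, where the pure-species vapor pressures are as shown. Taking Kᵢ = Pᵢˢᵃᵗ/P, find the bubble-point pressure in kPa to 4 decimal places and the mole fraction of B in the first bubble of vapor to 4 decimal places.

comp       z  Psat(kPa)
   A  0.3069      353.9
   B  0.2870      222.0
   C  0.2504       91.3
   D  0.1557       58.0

Pbub = 204.2180 kPa, y_B = 0.3120

At the bubble point ψ → 0, so ΣzᵢKᵢ = 1 with Kᵢ = Pᵢˢᵃᵗ/P ⇒ P = ΣzᵢPᵢˢᵃᵗ.
P = 0.3069·353.9 + 0.2870·222.0 + 0.2504·91.3 + 0.1557·58.0 = 204.2180 kPa
yᵢ = zᵢPᵢˢᵃᵗ/P ⇒ y_B = 0.2870·222.0/204.2180 = 0.3120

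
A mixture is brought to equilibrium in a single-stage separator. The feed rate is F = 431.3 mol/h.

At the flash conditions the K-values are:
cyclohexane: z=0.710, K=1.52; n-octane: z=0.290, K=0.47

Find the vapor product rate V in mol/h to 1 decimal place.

Material balance + equilibrium reduce to Σ zᵢ(Kᵢ−1)/(1+V/F(Kᵢ−1)) = 0.
g(0) = ΣzᵢKᵢ − 1 = 0.215 and g(1) = 1 − Σzᵢ/Kᵢ = -0.084, so a root lies in (0, 1).
Iterate (Newton) starting at V/F = 0.57:
  V/F = 0.570: g = 0.0646, g' = -0.281 → V/F = 0.799
  V/F = 0.799: g = -0.0059, g' = -0.341 → V/F = 0.782
Converged at V/F = 0.782.
Then V = V/F·F = 0.7819·431.3 = 337.2 mol/h and L = F − V = 94.1 mol/h.

V = 337.2 mol/h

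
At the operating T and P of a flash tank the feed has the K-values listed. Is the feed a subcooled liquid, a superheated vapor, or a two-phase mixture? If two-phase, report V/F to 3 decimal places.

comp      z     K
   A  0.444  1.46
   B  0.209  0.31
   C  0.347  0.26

subcooled liquid

ΣzᵢKᵢ = 0.803; Σzᵢ/Kᵢ = 2.313.
Since ΣzᵢKᵢ < 1 the mixture is below its bubble point — single liquid phase.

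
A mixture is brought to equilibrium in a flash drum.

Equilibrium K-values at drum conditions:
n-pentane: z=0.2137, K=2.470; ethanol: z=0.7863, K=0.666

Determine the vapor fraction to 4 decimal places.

Material balance + equilibrium reduce to Σ zᵢ(Kᵢ−1)/(1+ψ(Kᵢ−1)) = 0.
Check two-phase: ΣzᵢKᵢ = 1.0515 > 1 and Σzᵢ/Kᵢ = 1.2671 > 1, so g(0) = 0.0515 > 0 and g(1) = -0.2671 < 0.
Binary case is linear: z₁(K₁−1)(1+ψ(K₂−1)) + z₂(K₂−1)(1+ψ(K₁−1)) = 0
⇒ ψ = [z₁(K₁−1)+z₂(K₂−1)] / [−(K₁−1)(K₂−1)] = 0.05151/0.49098 = 0.1049

ψ = 0.1049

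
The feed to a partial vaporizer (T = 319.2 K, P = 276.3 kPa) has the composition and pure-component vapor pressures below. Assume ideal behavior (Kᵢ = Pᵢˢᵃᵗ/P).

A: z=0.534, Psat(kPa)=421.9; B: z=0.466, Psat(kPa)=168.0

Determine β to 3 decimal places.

Raoult's law: Kᵢ = Pᵢˢᵃᵗ/P = Pᵢˢᵃᵗ/276.3.
  K_A = 421.9/276.3 = 1.52696, K_B = 168.0/276.3 = 0.60803
Rachford–Rice: g(β) = Σ zᵢ(Kᵢ−1)/(1+β(Kᵢ−1)) = 0.
Feasibility: ΣzᵢKᵢ = 1.099, Σzᵢ/Kᵢ = 1.116 — both > 1, two phases present.
Binary case is linear: z₁(K₁−1)(1+β(K₂−1)) + z₂(K₂−1)(1+β(K₁−1)) = 0
⇒ β = [z₁(K₁−1)+z₂(K₂−1)] / [−(K₁−1)(K₂−1)] = 0.0987/0.2066 = 0.478

β = 0.478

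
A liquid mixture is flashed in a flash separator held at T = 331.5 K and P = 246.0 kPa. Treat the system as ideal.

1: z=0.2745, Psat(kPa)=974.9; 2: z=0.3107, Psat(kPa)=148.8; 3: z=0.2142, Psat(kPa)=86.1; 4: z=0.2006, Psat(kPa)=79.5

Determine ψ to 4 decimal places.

Raoult's law: Kᵢ = Pᵢˢᵃᵗ/P = Pᵢˢᵃᵗ/246.0.
  K_1 = 974.9/246.0 = 3.963008, K_2 = 148.8/246.0 = 0.604878, K_3 = 86.1/246.0 = 0.350000, K_4 = 79.5/246.0 = 0.323171
Rachford–Rice: g(ψ) = Σ zᵢ(Kᵢ−1)/(1+ψ(Kᵢ−1)) = 0.
g(0) = ΣzᵢKᵢ − 1 = 0.4156 and g(1) = 1 − Σzᵢ/Kᵢ = -0.8156, so a root lies in (0, 1).
Newton–Raphson from ψ = 0.49:
  ψ = 0.4900: g = -0.22796, g' = -0.8760 → ψ = 0.2298
  ψ = 0.2298: g = 0.02441, g' = -1.1656 → ψ = 0.2507
  ψ = 0.2507: g = 0.00054, g' = -1.1156 → ψ = 0.2512
Converged at ψ = 0.2512.

ψ = 0.2512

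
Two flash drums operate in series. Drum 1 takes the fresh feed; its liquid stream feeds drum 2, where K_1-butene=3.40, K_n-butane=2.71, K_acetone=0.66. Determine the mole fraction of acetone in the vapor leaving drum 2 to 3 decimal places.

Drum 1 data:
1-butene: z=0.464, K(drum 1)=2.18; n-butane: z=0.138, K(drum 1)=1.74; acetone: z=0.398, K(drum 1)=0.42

Drum 1:
Rachford–Rice: g(ψ₁) = Σ zᵢ(Kᵢ−1)/(1+ψ₁(Kᵢ−1)) = 0.
Check two-phase: ΣzᵢKᵢ = 1.419 > 1 and Σzᵢ/Kᵢ = 1.240 > 1, so g(0) = 0.419 > 0 and g(1) = -0.240 < 0.
Iterate (Newton) starting at ψ₁ = 0.5:
  ψ₁ = 0.500: g = 0.0938, g' = -0.561 → ψ₁ = 0.667
  ψ₁ = 0.667: g = -0.0017, g' = -0.592 → ψ₁ = 0.664
Converged at ψ₁ = 0.664.
Drum-1 compositions:
  1-butene: x = 0.260, y = 0.567
  n-butane: x = 0.093, y = 0.161
  acetone: x = 0.647, y = 0.272
Drum-2 feed = drum-1 liquid: z₂ = (0.2601, 0.0925, 0.6473).
Drum 2:
Material balance + equilibrium reduce to Σ zᵢ(Kᵢ−1)/(1+ψ₂(Kᵢ−1)) = 0.
Feasibility: ΣzᵢKᵢ = 1.562, Σzᵢ/Kᵢ = 1.091 — both > 1, two phases present.
Newton–Raphson from ψ₂ = 0.5:
  ψ₂ = 0.500: g = 0.1039, g' = -0.497 → ψ₂ = 0.709
  ψ₂ = 0.709: g = 0.0126, g' = -0.390 → ψ₂ = 0.741
  ψ₂ = 0.741: g = 0.0002, g' = -0.380 → ψ₂ = 0.742
Converged at ψ₂ = 0.742.
  1-butene: x = 0.094, y = 0.318
  n-butane: x = 0.041, y = 0.111
  acetone: x = 0.866, y = 0.571

y_acetone (drum 2) = 0.571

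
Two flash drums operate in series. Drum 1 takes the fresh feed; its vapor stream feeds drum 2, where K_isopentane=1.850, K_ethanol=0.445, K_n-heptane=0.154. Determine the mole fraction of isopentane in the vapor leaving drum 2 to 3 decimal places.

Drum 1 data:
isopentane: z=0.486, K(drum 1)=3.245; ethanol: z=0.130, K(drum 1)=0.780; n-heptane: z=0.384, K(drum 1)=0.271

y_isopentane (drum 2) = 0.867

Drum 1:
Iterate (Newton) starting at ψ₁ = 0.55:
  ψ₁ = 0.550: g = -0.0116, g' = -1.067 → ψ₁ = 0.539
Converged at ψ₁ = 0.539.
Drum-1 compositions:
  isopentane: x = 0.220, y = 0.714
  ethanol: x = 0.147, y = 0.115
  n-heptane: x = 0.633, y = 0.171
Drum-2 feed = drum-1 vapor: z₂ = (0.7135, 0.1150, 0.1714).
Drum 2:
Let ψ₂ = V/F and solve Σ zᵢ(Kᵢ−1)/(1+ψ₂(Kᵢ−1)) = 0.
g(0) = ΣzᵢKᵢ − 1 = 0.398 and g(1) = 1 − Σzᵢ/Kᵢ = -0.757, so a root lies in (0, 1).
Newton–Raphson from ψ₂ = 0.51:
  ψ₂ = 0.510: g = 0.0789, g' = -0.699 → ψ₂ = 0.623
  ψ₂ = 0.623: g = -0.0076, g' = -0.851 → ψ₂ = 0.614
Converged at ψ₂ = 0.614.
  isopentane: x = 0.469, y = 0.867
  ethanol: x = 0.174, y = 0.078
  n-heptane: x = 0.357, y = 0.055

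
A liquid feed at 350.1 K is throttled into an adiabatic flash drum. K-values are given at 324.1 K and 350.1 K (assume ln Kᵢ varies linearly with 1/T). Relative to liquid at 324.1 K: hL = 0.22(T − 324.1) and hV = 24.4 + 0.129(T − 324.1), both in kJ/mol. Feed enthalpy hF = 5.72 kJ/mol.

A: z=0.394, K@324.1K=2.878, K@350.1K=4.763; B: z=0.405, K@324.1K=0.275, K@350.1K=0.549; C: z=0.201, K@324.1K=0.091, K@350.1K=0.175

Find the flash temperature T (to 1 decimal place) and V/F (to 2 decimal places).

Adiabatic flash: solve Rachford–Rice at each trial T, then check hF = ψ·hV(T) + (1−ψ)·hL(T).
  T = 324.1 K: K = (2.878, 0.275, 0.091), RR gives ψ = 0.178, H_out = 4.333 kJ/mol
  T = 350.1 K: K = (4.763, 0.549, 0.175), RR gives ψ = 0.497, H_out = 16.672 kJ/mol
  T = 337.1 K: K = (3.739, 0.394, 0.128), RR gives ψ = 0.340, H_out = 10.758 kJ/mol
  T = 330.6 K: K = (3.289, 0.330, 0.108), RR gives ψ = 0.263, H_out = 7.682 kJ/mol
  T = 327.4 K: K = (3.082, 0.302, 0.099), RR gives ψ = 0.222, H_out = 6.080 kJ/mol
  T = 325.8 K: K = (2.982, 0.289, 0.095), RR gives ψ = 0.201, H_out = 5.247 kJ/mol
Linear interpolation between T = 325.8 (H_out = 5.247) and T = 327.4 (H_out = 6.080) on hF = 5.72 gives T ≈ 326.7 K, at which ψ = 0.21.

T = 326.7 K, V/F = 0.21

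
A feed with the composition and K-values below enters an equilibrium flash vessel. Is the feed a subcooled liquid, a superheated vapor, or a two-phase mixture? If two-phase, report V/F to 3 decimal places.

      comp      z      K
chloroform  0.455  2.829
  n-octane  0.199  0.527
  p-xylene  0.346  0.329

two-phase, V/F = 0.455

ΣzᵢKᵢ = 1.506; Σzᵢ/Kᵢ = 1.590.
Both exceed 1, so a two-phase solution exists.
Let ψ = V/F and solve Σ zᵢ(Kᵢ−1)/(1+ψ(Kᵢ−1)) = 0.
Newton iteration, ψ⁰ = 0.31:
  ψ = 0.310: g = 0.1276, g' = -0.929 → ψ = 0.447
  ψ = 0.447: g = 0.0066, g' = -0.850 → ψ = 0.455
Converged at ψ = 0.455.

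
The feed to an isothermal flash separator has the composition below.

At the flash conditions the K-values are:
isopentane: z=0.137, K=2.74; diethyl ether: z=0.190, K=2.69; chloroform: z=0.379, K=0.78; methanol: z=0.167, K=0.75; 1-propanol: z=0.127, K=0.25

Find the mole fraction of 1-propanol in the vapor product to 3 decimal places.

y_1-propanol = 0.052

Rachford–Rice: g(ψ) = Σ zᵢ(Kᵢ−1)/(1+ψ(Kᵢ−1)) = 0.
g(0) = ΣzᵢKᵢ − 1 = 0.339 and g(1) = 1 − Σzᵢ/Kᵢ = -0.337, so a root lies in (0, 1).
Newton–Raphson from ψ = 0.5:
  ψ = 0.500: g = 0.0077, g' = -0.498 → ψ = 0.515
Converged at ψ = 0.516.
Compositions from xᵢ = zᵢ/(1+ψ(Kᵢ−1)), yᵢ = Kᵢxᵢ:
  isopentane: x = 0.072, y = 0.198
  diethyl ether: x = 0.102, y = 0.273
  chloroform: x = 0.427, y = 0.333
  methanol: x = 0.192, y = 0.144
  1-propanol: x = 0.207, y = 0.052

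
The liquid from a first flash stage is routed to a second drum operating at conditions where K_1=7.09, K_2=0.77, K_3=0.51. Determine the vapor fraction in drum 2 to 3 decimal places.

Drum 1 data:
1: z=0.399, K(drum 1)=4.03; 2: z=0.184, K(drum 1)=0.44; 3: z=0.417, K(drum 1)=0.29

V/F (drum 2) = 0.295

Drum 1:
Let ψ₁ = V/F and solve Σ zᵢ(Kᵢ−1)/(1+ψ₁(Kᵢ−1)) = 0.
Feasibility: ΣzᵢKᵢ = 1.810, Σzᵢ/Kᵢ = 1.955 — both > 1, two phases present.
Iterate (Newton) starting at ψ₁ = 0.51:
  ψ₁ = 0.510: g = -0.1334, g' = -1.195 → ψ₁ = 0.398
  ψ₁ = 0.398: g = 0.0023, g' = -1.256 → ψ₁ = 0.400
Converged at ψ₁ = 0.400.
Drum-1 compositions:
  1: x = 0.180, y = 0.727
  2: x = 0.237, y = 0.104
  3: x = 0.583, y = 0.169
Drum-2 feed = drum-1 liquid: z₂ = (0.1803, 0.2371, 0.5825).
Drum 2:
Material balance + equilibrium reduce to Σ zᵢ(Kᵢ−1)/(1+ψ₂(Kᵢ−1)) = 0.
Check two-phase: ΣzᵢKᵢ = 1.758 > 1 and Σzᵢ/Kᵢ = 1.476 > 1, so g(0) = 0.758 > 0 and g(1) = -0.476 < 0.
Newton iteration, ψ₂⁰ = 0.43:
  ψ₂ = 0.430: g = -0.1187, g' = -0.751 → ψ₂ = 0.272
  ψ₂ = 0.272: g = 0.0260, g' = -1.149 → ψ₂ = 0.295
Converged at ψ₂ = 0.295.
  1: x = 0.064, y = 0.457
  2: x = 0.254, y = 0.196
  3: x = 0.681, y = 0.347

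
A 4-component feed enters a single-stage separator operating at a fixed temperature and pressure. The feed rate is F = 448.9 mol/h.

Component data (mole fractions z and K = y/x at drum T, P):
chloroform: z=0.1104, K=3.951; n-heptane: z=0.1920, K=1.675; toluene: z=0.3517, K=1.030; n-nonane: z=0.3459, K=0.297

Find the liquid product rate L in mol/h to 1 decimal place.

Material balance + equilibrium reduce to Σ zᵢ(Kᵢ−1)/(1+V/F(Kᵢ−1)) = 0.
Feasibility: ΣzᵢKᵢ = 1.2228, Σzᵢ/Kᵢ = 1.6487 — both > 1, two phases present.
Newton iteration, V/F⁰ = 0.4:
  V/F = 0.4000: g = -0.07641, g' = -0.5876 → V/F = 0.2700
  V/F = 0.2700: g = 0.00129, g' = -0.6211 → V/F = 0.2720
Converged at V/F = 0.2720.
Then V = V/F·F = 0.2720·448.9 = 122.1 mol/h and L = F − V = 326.8 mol/h.

L = 326.8 mol/h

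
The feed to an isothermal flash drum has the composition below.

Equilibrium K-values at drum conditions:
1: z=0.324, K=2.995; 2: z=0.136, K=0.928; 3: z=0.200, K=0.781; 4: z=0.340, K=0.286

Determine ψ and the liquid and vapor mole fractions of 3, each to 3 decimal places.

Let ψ = V/F and solve Σ zᵢ(Kᵢ−1)/(1+ψ(Kᵢ−1)) = 0.
Check two-phase: ΣzᵢKᵢ = 1.350 > 1 and Σzᵢ/Kᵢ = 1.700 > 1, so g(0) = 0.350 > 0 and g(1) = -0.700 < 0.
Iterate (Newton) starting at ψ = 0.5:
  ψ = 0.500: g = -0.1133, g' = -0.755 → ψ = 0.350
  ψ = 0.350: g = -0.0005, g' = -0.767 → ψ = 0.349
Converged at ψ = 0.349.
Compositions from xᵢ = zᵢ/(1+ψ(Kᵢ−1)), yᵢ = Kᵢxᵢ:
  1: x = 0.191, y = 0.572
  2: x = 0.140, y = 0.129
  3: x = 0.217, y = 0.169
  4: x = 0.453, y = 0.130

ψ = 0.349, x_3 = 0.217, y_3 = 0.169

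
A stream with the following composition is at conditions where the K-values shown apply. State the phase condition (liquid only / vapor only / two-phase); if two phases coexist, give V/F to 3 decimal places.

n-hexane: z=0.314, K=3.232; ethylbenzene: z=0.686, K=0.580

ΣzᵢKᵢ = 1.413; Σzᵢ/Kᵢ = 1.280.
Both exceed 1, so a two-phase solution exists.
Let ψ = V/F and solve Σ zᵢ(Kᵢ−1)/(1+ψ(Kᵢ−1)) = 0.
Newton iteration, ψ⁰ = 0.5:
  ψ = 0.500: g = -0.0335, g' = -0.543 → ψ = 0.438
  ψ = 0.438: g = 0.0011, g' = -0.581 → ψ = 0.440
Converged at ψ = 0.440.

two-phase, V/F = 0.440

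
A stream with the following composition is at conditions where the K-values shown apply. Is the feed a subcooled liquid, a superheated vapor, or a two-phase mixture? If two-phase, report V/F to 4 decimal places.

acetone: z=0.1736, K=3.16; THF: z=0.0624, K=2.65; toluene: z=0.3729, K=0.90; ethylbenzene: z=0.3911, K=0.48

ΣzᵢKᵢ = 1.2373; Σzᵢ/Kᵢ = 1.3076.
Both exceed 1, so a two-phase solution exists.
Iterate (Newton) starting at ψ = 0.43:
  ψ = 0.4300: g = -0.04627, g' = -0.4554 → ψ = 0.3284
  ψ = 0.3284: g = 0.00234, g' = -0.5065 → ψ = 0.3330
Converged at ψ = 0.3330.

two-phase, V/F = 0.3330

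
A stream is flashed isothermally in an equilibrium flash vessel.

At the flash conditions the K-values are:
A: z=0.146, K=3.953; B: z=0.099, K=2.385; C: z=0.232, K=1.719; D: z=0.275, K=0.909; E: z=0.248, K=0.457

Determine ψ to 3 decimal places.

Material balance + equilibrium reduce to Σ zᵢ(Kᵢ−1)/(1+ψ(Kᵢ−1)) = 0.
Feasibility: ΣzᵢKᵢ = 1.575, Σzᵢ/Kᵢ = 1.059 — both > 1, two phases present.
Newton iteration, ψ⁰ = 0.5:
  ψ = 0.500: g = 0.1667, g' = -0.479 → ψ = 0.848
  ψ = 0.848: g = 0.0130, g' = -0.444 → ψ = 0.877
Converged at ψ = 0.877.

ψ = 0.877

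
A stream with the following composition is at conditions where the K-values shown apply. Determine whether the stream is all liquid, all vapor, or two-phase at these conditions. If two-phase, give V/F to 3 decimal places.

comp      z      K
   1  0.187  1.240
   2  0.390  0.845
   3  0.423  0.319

all liquid

ΣzᵢKᵢ = 0.696; Σzᵢ/Kᵢ = 1.938.
Since ΣzᵢKᵢ < 1 the mixture is below its bubble point — single liquid phase.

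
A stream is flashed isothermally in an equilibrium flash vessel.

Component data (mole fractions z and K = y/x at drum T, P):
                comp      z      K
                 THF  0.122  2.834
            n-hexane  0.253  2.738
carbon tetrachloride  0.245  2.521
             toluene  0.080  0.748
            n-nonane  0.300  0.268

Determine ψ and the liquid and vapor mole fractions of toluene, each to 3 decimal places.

Material balance + equilibrium reduce to Σ zᵢ(Kᵢ−1)/(1+ψ(Kᵢ−1)) = 0.
g(0) = ΣzᵢKᵢ − 1 = 0.796 and g(1) = 1 − Σzᵢ/Kᵢ = -0.459, so a root lies in (0, 1).
Newton iteration, ψ⁰ = 0.5:
  ψ = 0.500: g = 0.1942, g' = -0.920 → ψ = 0.711
  ψ = 0.711: g = -0.0098, g' = -1.068 → ψ = 0.702
Converged at ψ = 0.702.
Compositions from xᵢ = zᵢ/(1+ψ(Kᵢ−1)), yᵢ = Kᵢxᵢ:
  THF: x = 0.053, y = 0.151
  n-hexane: x = 0.114, y = 0.312
  carbon tetrachloride: x = 0.118, y = 0.299
  toluene: x = 0.097, y = 0.073
  n-nonane: x = 0.617, y = 0.165

ψ = 0.702, x_toluene = 0.097, y_toluene = 0.073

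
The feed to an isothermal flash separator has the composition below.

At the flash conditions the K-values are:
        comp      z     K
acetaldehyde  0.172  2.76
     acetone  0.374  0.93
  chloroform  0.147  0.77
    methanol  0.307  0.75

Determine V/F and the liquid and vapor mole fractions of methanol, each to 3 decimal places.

V/F = 0.544, x_methanol = 0.355, y_methanol = 0.266

Iterate (Newton) starting at V/F = 0.5:
  V/F = 0.500: g = 0.0080, g' = -0.188 → V/F = 0.542
  V/F = 0.542: g = 0.0002, g' = -0.177 → V/F = 0.544
Converged at V/F = 0.544.
Compositions from xᵢ = zᵢ/(1+V/F(Kᵢ−1)), yᵢ = Kᵢxᵢ:
  acetaldehyde: x = 0.088, y = 0.243
  acetone: x = 0.389, y = 0.362
  chloroform: x = 0.168, y = 0.129
  methanol: x = 0.355, y = 0.266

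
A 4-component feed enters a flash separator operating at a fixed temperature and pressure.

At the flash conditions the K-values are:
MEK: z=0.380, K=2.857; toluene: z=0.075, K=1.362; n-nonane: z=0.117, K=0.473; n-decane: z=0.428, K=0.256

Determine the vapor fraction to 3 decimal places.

ψ = 0.294

Newton iteration, ψ⁰ = 0.5:
  ψ = 0.500: g = -0.2019, g' = -1.020 → ψ = 0.302
  ψ = 0.302: g = -0.0075, g' = -0.986 → ψ = 0.294
Converged at ψ = 0.294.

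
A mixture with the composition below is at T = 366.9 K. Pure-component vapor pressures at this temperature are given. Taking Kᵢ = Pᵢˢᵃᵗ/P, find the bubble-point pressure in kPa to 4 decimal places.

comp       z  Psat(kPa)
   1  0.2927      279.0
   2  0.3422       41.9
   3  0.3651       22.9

Pbub = 104.3623 kPa

At the bubble point ψ → 0, so ΣzᵢKᵢ = 1 with Kᵢ = Pᵢˢᵃᵗ/P ⇒ P = ΣzᵢPᵢˢᵃᵗ.
P = 0.2927·279.0 + 0.3422·41.9 + 0.3651·22.9 = 104.3623 kPa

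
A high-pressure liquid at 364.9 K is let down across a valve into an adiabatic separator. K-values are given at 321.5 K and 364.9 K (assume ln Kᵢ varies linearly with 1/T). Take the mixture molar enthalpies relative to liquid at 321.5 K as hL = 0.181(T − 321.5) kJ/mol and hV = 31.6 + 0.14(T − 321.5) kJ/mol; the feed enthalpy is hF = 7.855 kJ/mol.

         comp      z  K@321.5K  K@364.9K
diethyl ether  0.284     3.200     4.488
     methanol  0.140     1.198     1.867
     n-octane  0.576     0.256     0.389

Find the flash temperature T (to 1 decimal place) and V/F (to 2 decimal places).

Adiabatic flash: solve Rachford–Rice at each trial T, then check hF = ψ·hV(T) + (1−ψ)·hL(T).
  T = 321.5 K: K = (3.200, 1.198, 0.256), RR gives ψ = 0.162, H_out = 5.125 kJ/mol
  T = 364.9 K: K = (4.488, 1.867, 0.389), RR gives ψ = 0.437, H_out = 20.897 kJ/mol
  T = 343.2 K: K = (3.830, 1.517, 0.320), RR gives ψ = 0.305, H_out = 13.281 kJ/mol
  T = 332.4 K: K = (3.513, 1.354, 0.287), RR gives ψ = 0.236, H_out = 9.330 kJ/mol
  T = 326.9 K: K = (3.354, 1.274, 0.271), RR gives ψ = 0.200, H_out = 7.242 kJ/mol
  T = 329.6 K: K = (3.432, 1.313, 0.279), RR gives ψ = 0.218, H_out = 8.275 kJ/mol
  T = 328.2 K: K = (3.391, 1.293, 0.275), RR gives ψ = 0.208, H_out = 7.741 kJ/mol
Linear interpolation between T = 328.2 (H_out = 7.741) and T = 329.6 (H_out = 8.275) on hF = 7.855 gives T ≈ 328.5 K, at which ψ = 0.21.

T = 328.5 K, V/F = 0.21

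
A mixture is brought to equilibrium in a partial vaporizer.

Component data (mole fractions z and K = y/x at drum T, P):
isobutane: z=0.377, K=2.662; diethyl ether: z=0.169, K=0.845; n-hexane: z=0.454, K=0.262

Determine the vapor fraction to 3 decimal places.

Material balance + equilibrium reduce to Σ zᵢ(Kᵢ−1)/(1+ψ(Kᵢ−1)) = 0.
g(0) = ΣzᵢKᵢ − 1 = 0.265 and g(1) = 1 − Σzᵢ/Kᵢ = -1.074, so a root lies in (0, 1).
Iterate (Newton) starting at ψ = 0.36:
  ψ = 0.360: g = -0.0920, g' = -0.871 → ψ = 0.254
  ψ = 0.254: g = 0.0007, g' = -0.894 → ψ = 0.255
Converged at ψ = 0.255.

ψ = 0.255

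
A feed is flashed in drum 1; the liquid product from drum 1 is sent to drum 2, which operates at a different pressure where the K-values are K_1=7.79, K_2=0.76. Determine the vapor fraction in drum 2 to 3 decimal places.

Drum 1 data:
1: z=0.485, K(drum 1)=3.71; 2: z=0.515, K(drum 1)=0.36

Drum 1:
Rachford–Rice: g(ψ₁) = Σ zᵢ(Kᵢ−1)/(1+ψ₁(Kᵢ−1)) = 0.
Check two-phase: ΣzᵢKᵢ = 1.985 > 1 and Σzᵢ/Kᵢ = 1.561 > 1, so g(0) = 0.985 > 0 and g(1) = -0.561 < 0.
Binary case is linear: z₁(K₁−1)(1+ψ₁(K₂−1)) + z₂(K₂−1)(1+ψ₁(K₁−1)) = 0
⇒ ψ₁ = [z₁(K₁−1)+z₂(K₂−1)] / [−(K₁−1)(K₂−1)] = 0.9847/1.7344 = 0.568
Drum-1 compositions:
  1: x = 0.191, y = 0.709
  2: x = 0.809, y = 0.291
Drum-2 feed = drum-1 liquid: z₂ = (0.1910, 0.8090).
Drum 2:
Rachford–Rice: g(ψ₂) = Σ zᵢ(Kᵢ−1)/(1+ψ₂(Kᵢ−1)) = 0.
Feasibility: ΣzᵢKᵢ = 2.103, Σzᵢ/Kᵢ = 1.089 — both > 1, two phases present.
Newton iteration, ψ₂⁰ = 0.5:
  ψ₂ = 0.500: g = 0.0745, g' = -0.516 → ψ₂ = 0.644
  ψ₂ = 0.644: g = 0.0117, g' = -0.370 → ψ₂ = 0.676
  ψ₂ = 0.676: g = 0.0003, g' = -0.348 → ψ₂ = 0.677
Converged at ψ₂ = 0.677.
  1: x = 0.034, y = 0.266
  2: x = 0.966, y = 0.734

V/F (drum 2) = 0.677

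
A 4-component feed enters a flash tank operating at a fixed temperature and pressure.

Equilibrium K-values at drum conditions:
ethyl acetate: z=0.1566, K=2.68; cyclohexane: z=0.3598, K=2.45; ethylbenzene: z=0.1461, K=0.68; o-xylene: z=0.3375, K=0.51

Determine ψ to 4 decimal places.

Iterate (Newton) starting at ψ = 0.5:
  ψ = 0.5000: g = 0.17073, g' = -0.5481 → ψ = 0.8115
  ψ = 0.8115: g = 0.01333, g' = -0.4894 → ψ = 0.8387
  ψ = 0.8387: g = -0.00003, g' = -0.4917 → ψ = 0.8386
Converged at ψ = 0.8386.

ψ = 0.8386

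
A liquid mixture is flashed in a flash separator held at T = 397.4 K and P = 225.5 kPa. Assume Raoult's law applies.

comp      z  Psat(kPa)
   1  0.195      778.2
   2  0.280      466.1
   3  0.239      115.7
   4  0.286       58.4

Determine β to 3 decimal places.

Raoult's law: Kᵢ = Pᵢˢᵃᵗ/P = Pᵢˢᵃᵗ/225.5.
  K_1 = 778.2/225.5 = 3.45100, K_2 = 466.1/225.5 = 2.06696, K_3 = 115.7/225.5 = 0.51308, K_4 = 58.4/225.5 = 0.25898
Rachford–Rice: g(β) = Σ zᵢ(Kᵢ−1)/(1+β(Kᵢ−1)) = 0.
g(0) = ΣzᵢKᵢ − 1 = 0.448 and g(1) = 1 − Σzᵢ/Kᵢ = -0.762, so a root lies in (0, 1).
Newton iteration, β⁰ = 0.44:
  β = 0.440: g = -0.0293, g' = -0.856 → β = 0.406
Converged at β = 0.406.

β = 0.406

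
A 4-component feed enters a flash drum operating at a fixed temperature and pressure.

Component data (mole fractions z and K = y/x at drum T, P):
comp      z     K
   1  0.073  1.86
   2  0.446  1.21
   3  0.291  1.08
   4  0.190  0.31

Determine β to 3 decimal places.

β = 0.277

Newton–Raphson from β = 0.67:
  β = 0.670: g = -0.0998, g' = -0.351 → β = 0.386
  β = 0.386: g = -0.0223, g' = -0.217 → β = 0.283
  β = 0.283: g = -0.0013, g' = -0.194 → β = 0.277
Converged at β = 0.277.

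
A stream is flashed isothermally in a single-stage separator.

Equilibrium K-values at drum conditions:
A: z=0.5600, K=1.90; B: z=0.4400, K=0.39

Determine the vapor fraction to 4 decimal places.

Material balance + equilibrium reduce to Σ zᵢ(Kᵢ−1)/(1+ψ(Kᵢ−1)) = 0.
Check two-phase: ΣzᵢKᵢ = 1.2356 > 1 and Σzᵢ/Kᵢ = 1.4229 > 1, so g(0) = 0.2356 > 0 and g(1) = -0.4229 < 0.
Newton iteration, ψ⁰ = 0.65:
  ψ = 0.6500: g = -0.12676, g' = -0.6301 → ψ = 0.4488
  ψ = 0.4488: g = -0.01060, g' = -0.5406 → ψ = 0.4292
  ψ = 0.4292: g = -0.00004, g' = -0.5365 → ψ = 0.4291
Converged at ψ = 0.4291.

ψ = 0.4291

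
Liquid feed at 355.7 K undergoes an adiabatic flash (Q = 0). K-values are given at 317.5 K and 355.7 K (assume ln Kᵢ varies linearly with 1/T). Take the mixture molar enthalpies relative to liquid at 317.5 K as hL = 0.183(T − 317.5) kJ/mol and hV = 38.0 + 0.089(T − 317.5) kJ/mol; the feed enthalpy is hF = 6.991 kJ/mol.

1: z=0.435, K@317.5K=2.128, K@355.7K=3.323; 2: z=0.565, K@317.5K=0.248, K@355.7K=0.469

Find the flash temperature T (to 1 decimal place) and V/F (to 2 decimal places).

Adiabatic flash: solve Rachford–Rice at each trial T, then check hF = ψ·hV(T) + (1−ψ)·hL(T).
  T = 317.5 K: K = (2.128, 0.248), RR gives ψ = 0.078, H_out = 2.948 kJ/mol
  T = 355.7 K: K = (3.323, 0.469), RR gives ψ = 0.576, H_out = 26.810 kJ/mol
  T = 336.6 K: K = (2.693, 0.347), RR gives ψ = 0.333, H_out = 15.541 kJ/mol
  T = 327.1 K: K = (2.404, 0.295), RR gives ψ = 0.215, H_out = 9.720 kJ/mol
  T = 322.3 K: K = (2.264, 0.271), RR gives ψ = 0.150, H_out = 6.493 kJ/mol
  T = 324.7 K: K = (2.333, 0.283), RR gives ψ = 0.183, H_out = 8.139 kJ/mol
Linear interpolation between T = 322.3 (H_out = 6.493) and T = 324.7 (H_out = 8.139) on hF = 6.991 gives T ≈ 323.0 K, at which ψ = 0.16.

T = 323.0 K, V/F = 0.16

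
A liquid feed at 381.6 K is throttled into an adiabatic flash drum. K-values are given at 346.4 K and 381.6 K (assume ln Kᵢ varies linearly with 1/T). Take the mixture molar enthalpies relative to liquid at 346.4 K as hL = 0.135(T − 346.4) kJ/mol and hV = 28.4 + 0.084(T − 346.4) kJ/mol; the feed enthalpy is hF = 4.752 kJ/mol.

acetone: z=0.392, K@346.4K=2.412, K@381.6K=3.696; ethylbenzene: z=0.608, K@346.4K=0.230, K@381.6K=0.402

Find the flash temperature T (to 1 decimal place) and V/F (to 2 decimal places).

Adiabatic flash: solve Rachford–Rice at each trial T, then check hF = ψ·hV(T) + (1−ψ)·hL(T).
  T = 346.4 K: K = (2.412, 0.230), RR gives ψ = 0.078, H_out = 2.229 kJ/mol
  T = 381.6 K: K = (3.696, 0.402), RR gives ψ = 0.430, H_out = 16.192 kJ/mol
  T = 364.0 K: K = (3.017, 0.308), RR gives ψ = 0.265, H_out = 9.669 kJ/mol
  T = 355.2 K: K = (2.705, 0.267), RR gives ψ = 0.178, H_out = 6.173 kJ/mol
  T = 350.8 K: K = (2.556, 0.248), RR gives ψ = 0.131, H_out = 4.275 kJ/mol
  T = 353.0 K: K = (2.630, 0.258), RR gives ψ = 0.155, H_out = 5.240 kJ/mol
Linear interpolation between T = 350.8 (H_out = 4.275) and T = 353.0 (H_out = 5.240) on hF = 4.752 gives T ≈ 351.9 K, at which ψ = 0.14.

T = 351.9 K, V/F = 0.14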